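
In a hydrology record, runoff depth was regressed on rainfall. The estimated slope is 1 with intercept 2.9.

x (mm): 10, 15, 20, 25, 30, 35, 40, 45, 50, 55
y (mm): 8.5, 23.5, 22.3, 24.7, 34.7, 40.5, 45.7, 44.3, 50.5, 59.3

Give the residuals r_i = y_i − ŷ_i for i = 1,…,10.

x=10: ŷ = 2.9 + 10 = 12.9; r = 8.5 − 12.9 = -4.4
x=15: ŷ = 2.9 + 15 = 17.9; r = 23.5 − 17.9 = 5.6
x=20: ŷ = 2.9 + 20 = 22.9; r = 22.3 − 22.9 = -0.6
x=25: ŷ = 2.9 + 25 = 27.9; r = 24.7 − 27.9 = -3.2
x=30: ŷ = 2.9 + 30 = 32.9; r = 34.7 − 32.9 = 1.8
x=35: ŷ = 2.9 + 35 = 37.9; r = 40.5 − 37.9 = 2.6
x=40: ŷ = 2.9 + 40 = 42.9; r = 45.7 − 42.9 = 2.8
x=45: ŷ = 2.9 + 45 = 47.9; r = 44.3 − 47.9 = -3.6
x=50: ŷ = 2.9 + 50 = 52.9; r = 50.5 − 52.9 = -2.4
x=55: ŷ = 2.9 + 55 = 57.9; r = 59.3 − 57.9 = 1.4

-4.4, 5.6, -0.6, -3.2, 1.8, 2.6, 2.8, -3.6, -2.4, 1.4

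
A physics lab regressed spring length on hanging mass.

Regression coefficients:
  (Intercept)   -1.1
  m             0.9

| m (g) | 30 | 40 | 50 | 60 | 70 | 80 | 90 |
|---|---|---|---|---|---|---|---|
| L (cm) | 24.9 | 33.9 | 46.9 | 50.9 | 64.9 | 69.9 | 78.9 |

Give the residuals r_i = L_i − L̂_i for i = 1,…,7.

m=30: L̂ = -1.1 + 0.9·30 = 25.9; r = 24.9 − 25.9 = -1
m=40: L̂ = -1.1 + 0.9·40 = 34.9; r = 33.9 − 34.9 = -1
m=50: L̂ = -1.1 + 0.9·50 = 43.9; r = 46.9 − 43.9 = 3
m=60: L̂ = -1.1 + 0.9·60 = 52.9; r = 50.9 − 52.9 = -2
m=70: L̂ = -1.1 + 0.9·70 = 61.9; r = 64.9 − 61.9 = 3
m=80: L̂ = -1.1 + 0.9·80 = 70.9; r = 69.9 − 70.9 = -1
m=90: L̂ = -1.1 + 0.9·90 = 79.9; r = 78.9 − 79.9 = -1

-1, -1, 3, -2, 3, -1, -1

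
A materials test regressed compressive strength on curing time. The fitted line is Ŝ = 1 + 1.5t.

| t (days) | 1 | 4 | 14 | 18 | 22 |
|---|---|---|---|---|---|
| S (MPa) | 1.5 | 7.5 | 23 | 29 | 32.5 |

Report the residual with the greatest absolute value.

e = -1.5

t=1: Ŝ = 1 + 1.5·1 = 2.5; e = 1.5 − 2.5 = -1
t=4: Ŝ = 1 + 1.5·4 = 7; e = 7.5 − 7 = 0.5
t=14: Ŝ = 1 + 1.5·14 = 22; e = 23 − 22 = 1
t=18: Ŝ = 1 + 1.5·18 = 28; e = 29 − 28 = 1
t=22: Ŝ = 1 + 1.5·22 = 34; e = 32.5 − 34 = -1.5
Largest |e| is 1.5 at t = 22, residual -1.5.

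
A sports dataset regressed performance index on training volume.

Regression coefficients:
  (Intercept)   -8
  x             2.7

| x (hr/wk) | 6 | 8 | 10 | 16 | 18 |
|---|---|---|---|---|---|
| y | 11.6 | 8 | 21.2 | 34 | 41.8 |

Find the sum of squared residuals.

x=6: ŷ = -8 + 2.7·6 = 8.2; e = 11.6 − 8.2 = 3.4
x=8: ŷ = -8 + 2.7·8 = 13.6; e = 8 − 13.6 = -5.6
x=10: ŷ = -8 + 2.7·10 = 19; e = 21.2 − 19 = 2.2
x=16: ŷ = -8 + 2.7·16 = 35.2; e = 34 − 35.2 = -1.2
x=18: ŷ = -8 + 2.7·18 = 40.6; e = 41.8 − 40.6 = 1.2
SSE = 11.56 + 31.36 + 4.84 + 1.44 + 1.44 = 50.64

SSE = 50.64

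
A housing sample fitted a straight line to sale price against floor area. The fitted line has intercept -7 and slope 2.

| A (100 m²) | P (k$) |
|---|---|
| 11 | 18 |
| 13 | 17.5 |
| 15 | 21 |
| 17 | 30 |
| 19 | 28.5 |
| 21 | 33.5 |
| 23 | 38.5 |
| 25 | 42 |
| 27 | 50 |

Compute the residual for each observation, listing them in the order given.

3, -1.5, -2, 3, -2.5, -1.5, -0.5, -1, 3

A=11: ŷ = -7 + 2·11 = 15; r = 18 − 15 = 3
A=13: ŷ = -7 + 2·13 = 19; r = 17.5 − 19 = -1.5
A=15: ŷ = -7 + 2·15 = 23; r = 21 − 23 = -2
A=17: ŷ = -7 + 2·17 = 27; r = 30 − 27 = 3
A=19: ŷ = -7 + 2·19 = 31; r = 28.5 − 31 = -2.5
A=21: ŷ = -7 + 2·21 = 35; r = 33.5 − 35 = -1.5
A=23: ŷ = -7 + 2·23 = 39; r = 38.5 − 39 = -0.5
A=25: ŷ = -7 + 2·25 = 43; r = 42 − 43 = -1
A=27: ŷ = -7 + 2·27 = 47; r = 50 − 47 = 3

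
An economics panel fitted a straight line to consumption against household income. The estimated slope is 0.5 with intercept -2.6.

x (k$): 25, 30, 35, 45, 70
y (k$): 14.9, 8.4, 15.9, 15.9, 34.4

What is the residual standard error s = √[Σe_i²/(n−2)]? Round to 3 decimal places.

s = 4.546

x=25: ŷ = -2.6 + 0.5·25 = 9.9; e = 14.9 − 9.9 = 5
x=30: ŷ = -2.6 + 0.5·30 = 12.4; e = 8.4 − 12.4 = -4
x=35: ŷ = -2.6 + 0.5·35 = 14.9; e = 15.9 − 14.9 = 1
x=45: ŷ = -2.6 + 0.5·45 = 19.9; e = 15.9 − 19.9 = -4
x=70: ŷ = -2.6 + 0.5·70 = 32.4; e = 34.4 − 32.4 = 2
SSE = 25 + 16 + 1 + 16 + 4 = 62
s = √(62/3) = √20.6667 ≈ 4.546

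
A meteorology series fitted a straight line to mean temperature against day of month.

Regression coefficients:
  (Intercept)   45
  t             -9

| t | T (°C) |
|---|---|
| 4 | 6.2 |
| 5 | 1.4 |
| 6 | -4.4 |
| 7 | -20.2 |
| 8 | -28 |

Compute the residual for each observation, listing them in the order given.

t=4: ŷ = 45 − 9·4 = 9; e = 6.2 − 9 = -2.8
t=5: ŷ = 45 − 9·5 = 0; e = 1.4 − 0 = 1.4
t=6: ŷ = 45 − 9·6 = -9; e = -4.4 − (-9) = 4.6
t=7: ŷ = 45 − 9·7 = -18; e = -20.2 − (-18) = -2.2
t=8: ŷ = 45 − 9·8 = -27; e = -28 − (-27) = -1

-2.8, 1.4, 4.6, -2.2, -1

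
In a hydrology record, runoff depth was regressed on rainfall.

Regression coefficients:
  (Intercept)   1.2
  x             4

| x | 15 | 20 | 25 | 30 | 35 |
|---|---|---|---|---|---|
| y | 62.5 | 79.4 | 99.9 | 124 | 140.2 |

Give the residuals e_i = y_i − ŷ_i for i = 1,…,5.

x=15: ŷ = 1.2 + 4·15 = 61.2; e = 62.5 − 61.2 = 1.3
x=20: ŷ = 1.2 + 4·20 = 81.2; e = 79.4 − 81.2 = -1.8
x=25: ŷ = 1.2 + 4·25 = 101.2; e = 99.9 − 101.2 = -1.3
x=30: ŷ = 1.2 + 4·30 = 121.2; e = 124 − 121.2 = 2.8
x=35: ŷ = 1.2 + 4·35 = 141.2; e = 140.2 − 141.2 = -1

1.3, -1.8, -1.3, 2.8, -1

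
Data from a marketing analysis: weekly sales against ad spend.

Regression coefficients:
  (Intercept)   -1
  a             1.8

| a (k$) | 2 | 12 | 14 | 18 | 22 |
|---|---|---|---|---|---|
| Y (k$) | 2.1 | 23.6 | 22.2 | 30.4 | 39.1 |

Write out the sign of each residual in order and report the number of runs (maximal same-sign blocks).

a=2: Ŷ = -1 + 1.8·2 = 2.6; r = 2.1 − 2.6 = -0.5
a=12: Ŷ = -1 + 1.8·12 = 20.6; r = 23.6 − 20.6 = 3
a=14: Ŷ = -1 + 1.8·14 = 24.2; r = 22.2 − 24.2 = -2
a=18: Ŷ = -1 + 1.8·18 = 31.4; r = 30.4 − 31.4 = -1
a=22: Ŷ = -1 + 1.8·22 = 38.6; r = 39.1 − 38.6 = 0.5
Signs: − + − − +
Runs: −×1, +×1, −×2, +×1 → 4

4 runs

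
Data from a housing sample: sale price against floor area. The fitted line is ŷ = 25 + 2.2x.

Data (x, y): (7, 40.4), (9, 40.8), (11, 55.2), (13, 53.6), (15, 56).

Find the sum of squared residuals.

SSE = 56

x=7: ŷ = 25 + 2.2·7 = 40.4; e = 40.4 − 40.4 = 0
x=9: ŷ = 25 + 2.2·9 = 44.8; e = 40.8 − 44.8 = -4
x=11: ŷ = 25 + 2.2·11 = 49.2; e = 55.2 − 49.2 = 6
x=13: ŷ = 25 + 2.2·13 = 53.6; e = 53.6 − 53.6 = 0
x=15: ŷ = 25 + 2.2·15 = 58; e = 56 − 58 = -2
SSE = 0 + 16 + 36 + 0 + 4 = 56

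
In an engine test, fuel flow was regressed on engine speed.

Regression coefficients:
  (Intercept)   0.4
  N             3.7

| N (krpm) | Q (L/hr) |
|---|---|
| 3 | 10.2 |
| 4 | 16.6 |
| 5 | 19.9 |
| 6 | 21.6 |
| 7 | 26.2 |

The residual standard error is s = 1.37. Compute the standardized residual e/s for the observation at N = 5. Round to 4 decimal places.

Q̂ = 0.4 + 3.7·5 = 18.9
e = 19.9 − 18.9 = 1
e/s = 1 / 1.37 = 0.7299

0.7299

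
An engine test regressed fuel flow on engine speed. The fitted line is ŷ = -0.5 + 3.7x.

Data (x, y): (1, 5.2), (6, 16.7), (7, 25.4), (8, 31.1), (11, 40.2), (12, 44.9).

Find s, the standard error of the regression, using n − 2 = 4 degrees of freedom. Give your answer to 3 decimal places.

s = 2.915

x=1: ŷ = -0.5 + 3.7·1 = 3.2; e = 5.2 − 3.2 = 2
x=6: ŷ = -0.5 + 3.7·6 = 21.7; e = 16.7 − 21.7 = -5
x=7: ŷ = -0.5 + 3.7·7 = 25.4; e = 25.4 − 25.4 = 0
x=8: ŷ = -0.5 + 3.7·8 = 29.1; e = 31.1 − 29.1 = 2
x=11: ŷ = -0.5 + 3.7·11 = 40.2; e = 40.2 − 40.2 = 0
x=12: ŷ = -0.5 + 3.7·12 = 43.9; e = 44.9 − 43.9 = 1
SSE = 4 + 25 + 0 + 4 + 0 + 1 = 34
s = √(34/4) = √8.5 ≈ 2.915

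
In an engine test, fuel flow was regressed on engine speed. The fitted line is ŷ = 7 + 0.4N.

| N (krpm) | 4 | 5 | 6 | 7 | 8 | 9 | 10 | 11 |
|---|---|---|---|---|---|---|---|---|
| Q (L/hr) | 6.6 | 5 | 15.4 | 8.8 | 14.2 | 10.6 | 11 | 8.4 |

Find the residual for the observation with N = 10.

ŷ = 7 + 0.4·10 = 11
r = 11 − 11 = 0

r = 0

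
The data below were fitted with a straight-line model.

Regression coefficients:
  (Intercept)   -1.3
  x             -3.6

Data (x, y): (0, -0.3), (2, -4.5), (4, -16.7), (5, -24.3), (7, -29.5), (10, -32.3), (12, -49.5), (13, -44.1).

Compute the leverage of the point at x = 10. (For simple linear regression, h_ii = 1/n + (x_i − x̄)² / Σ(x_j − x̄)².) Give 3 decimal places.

h = 0.198

x̄ = (0 + 2 + 4 + 5 + 7 + 10 + 12 + 13)/8 = 6.625
Σ(x − x̄)² = 43.8906 + 21.3906 + 6.89062 + 2.64062 + 0.140625 + 11.3906 + 28.8906 + 40.6406 = 155.875
h = 1/8 + (3.375)²/155.875 = 0.125 + 0.0730754 = 0.198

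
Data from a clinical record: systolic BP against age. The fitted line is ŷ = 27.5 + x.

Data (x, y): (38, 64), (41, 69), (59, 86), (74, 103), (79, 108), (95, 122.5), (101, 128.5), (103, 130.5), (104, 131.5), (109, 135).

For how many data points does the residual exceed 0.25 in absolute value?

6

x=38: ŷ = 27.5 + 38 = 65.5; e = 64 − 65.5 = -1.5
x=41: ŷ = 27.5 + 41 = 68.5; e = 69 − 68.5 = 0.5
x=59: ŷ = 27.5 + 59 = 86.5; e = 86 − 86.5 = -0.5
x=74: ŷ = 27.5 + 74 = 101.5; e = 103 − 101.5 = 1.5
x=79: ŷ = 27.5 + 79 = 106.5; e = 108 − 106.5 = 1.5
x=95: ŷ = 27.5 + 95 = 122.5; e = 122.5 − 122.5 = 0
x=101: ŷ = 27.5 + 101 = 128.5; e = 128.5 − 128.5 = 0
x=103: ŷ = 27.5 + 103 = 130.5; e = 130.5 − 130.5 = 0
x=104: ŷ = 27.5 + 104 = 131.5; e = 131.5 − 131.5 = 0
x=109: ŷ = 27.5 + 109 = 136.5; e = 135 − 136.5 = -1.5
|e| > 0.25: x=38 (|e|=1.5), x=41 (|e|=0.5), x=59 (|e|=0.5), x=74 (|e|=1.5), x=79 (|e|=1.5), x=109 (|e|=1.5) → 6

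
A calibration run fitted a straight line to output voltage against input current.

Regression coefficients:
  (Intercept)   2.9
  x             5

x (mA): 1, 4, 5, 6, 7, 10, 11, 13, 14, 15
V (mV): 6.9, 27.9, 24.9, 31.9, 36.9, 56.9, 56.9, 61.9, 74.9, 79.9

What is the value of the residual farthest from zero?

x=1: ŷ = 2.9 + 5·1 = 7.9; r = 6.9 − 7.9 = -1
x=4: ŷ = 2.9 + 5·4 = 22.9; r = 27.9 − 22.9 = 5
x=5: ŷ = 2.9 + 5·5 = 27.9; r = 24.9 − 27.9 = -3
x=6: ŷ = 2.9 + 5·6 = 32.9; r = 31.9 − 32.9 = -1
x=7: ŷ = 2.9 + 5·7 = 37.9; r = 36.9 − 37.9 = -1
x=10: ŷ = 2.9 + 5·10 = 52.9; r = 56.9 − 52.9 = 4
x=11: ŷ = 2.9 + 5·11 = 57.9; r = 56.9 − 57.9 = -1
x=13: ŷ = 2.9 + 5·13 = 67.9; r = 61.9 − 67.9 = -6
x=14: ŷ = 2.9 + 5·14 = 72.9; r = 74.9 − 72.9 = 2
x=15: ŷ = 2.9 + 5·15 = 77.9; r = 79.9 − 77.9 = 2
Largest |r| is 6 at x = 13, residual -6.

r = -6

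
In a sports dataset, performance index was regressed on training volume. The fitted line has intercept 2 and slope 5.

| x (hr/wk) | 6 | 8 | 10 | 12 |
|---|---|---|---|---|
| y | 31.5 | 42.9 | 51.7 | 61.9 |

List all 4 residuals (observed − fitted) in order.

-0.5, 0.9, -0.3, -0.1

x=6: ŷ = 2 + 5·6 = 32; e = 31.5 − 32 = -0.5
x=8: ŷ = 2 + 5·8 = 42; e = 42.9 − 42 = 0.9
x=10: ŷ = 2 + 5·10 = 52; e = 51.7 − 52 = -0.3
x=12: ŷ = 2 + 5·12 = 62; e = 61.9 − 62 = -0.1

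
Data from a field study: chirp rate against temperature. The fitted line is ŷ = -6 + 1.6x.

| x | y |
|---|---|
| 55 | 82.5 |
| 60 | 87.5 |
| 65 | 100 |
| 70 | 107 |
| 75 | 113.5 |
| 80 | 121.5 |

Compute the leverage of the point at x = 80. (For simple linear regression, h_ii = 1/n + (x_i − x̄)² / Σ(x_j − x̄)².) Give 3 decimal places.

h = 0.524

x̄ = (55 + 60 + 65 + 70 + 75 + 80)/6 = 67.5
Σ(x − x̄)² = 156.25 + 56.25 + 6.25 + 6.25 + 56.25 + 156.25 = 437.5
h = 1/6 + (12.5)²/437.5 = 0.166667 + 0.357143 = 0.524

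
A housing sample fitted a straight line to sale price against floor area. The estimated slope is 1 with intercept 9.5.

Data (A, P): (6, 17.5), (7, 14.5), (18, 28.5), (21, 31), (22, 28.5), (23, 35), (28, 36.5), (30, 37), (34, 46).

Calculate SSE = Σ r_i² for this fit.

A=6: ŷ = 9.5 + 6 = 15.5; r = 17.5 − 15.5 = 2
A=7: ŷ = 9.5 + 7 = 16.5; r = 14.5 − 16.5 = -2
A=18: ŷ = 9.5 + 18 = 27.5; r = 28.5 − 27.5 = 1
A=21: ŷ = 9.5 + 21 = 30.5; r = 31 − 30.5 = 0.5
A=22: ŷ = 9.5 + 22 = 31.5; r = 28.5 − 31.5 = -3
A=23: ŷ = 9.5 + 23 = 32.5; r = 35 − 32.5 = 2.5
A=28: ŷ = 9.5 + 28 = 37.5; r = 36.5 − 37.5 = -1
A=30: ŷ = 9.5 + 30 = 39.5; r = 37 − 39.5 = -2.5
A=34: ŷ = 9.5 + 34 = 43.5; r = 46 − 43.5 = 2.5
SSE = 4 + 4 + 1 + 0.25 + 9 + 6.25 + 1 + 6.25 + 6.25 = 38

SSE = 38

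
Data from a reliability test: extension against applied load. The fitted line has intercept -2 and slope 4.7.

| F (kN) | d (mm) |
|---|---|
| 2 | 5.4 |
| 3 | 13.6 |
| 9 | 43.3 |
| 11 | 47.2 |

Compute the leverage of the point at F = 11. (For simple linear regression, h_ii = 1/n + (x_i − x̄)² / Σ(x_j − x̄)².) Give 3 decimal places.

F̄ = (2 + 3 + 9 + 11)/4 = 6.25
Σ(F − F̄)² = 18.0625 + 10.5625 + 7.5625 + 22.5625 = 58.75
h = 1/4 + (4.75)²/58.75 = 0.25 + 0.384043 = 0.634

h = 0.634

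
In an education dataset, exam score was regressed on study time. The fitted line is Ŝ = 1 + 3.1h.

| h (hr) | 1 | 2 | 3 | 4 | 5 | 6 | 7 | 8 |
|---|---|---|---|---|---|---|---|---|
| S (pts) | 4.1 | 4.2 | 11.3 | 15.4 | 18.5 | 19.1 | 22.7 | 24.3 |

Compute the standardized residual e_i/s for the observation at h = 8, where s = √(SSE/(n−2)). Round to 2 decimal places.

-0.81

h=1: Ŝ = 1 + 3.1·1 = 4.1; e = 4.1 − 4.1 = 0
h=2: Ŝ = 1 + 3.1·2 = 7.2; e = 4.2 − 7.2 = -3
h=3: Ŝ = 1 + 3.1·3 = 10.3; e = 11.3 − 10.3 = 1
h=4: Ŝ = 1 + 3.1·4 = 13.4; e = 15.4 − 13.4 = 2
h=5: Ŝ = 1 + 3.1·5 = 16.5; e = 18.5 − 16.5 = 2
h=6: Ŝ = 1 + 3.1·6 = 19.6; e = 19.1 − 19.6 = -0.5
h=7: Ŝ = 1 + 3.1·7 = 22.7; e = 22.7 − 22.7 = 0
h=8: Ŝ = 1 + 3.1·8 = 25.8; e = 24.3 − 25.8 = -1.5
SSE = 0 + 9 + 1 + 4 + 4 + 0.25 + 0 + 2.25 = 20.5
s = √(20.5/6) = 1.84842
e/s = -1.5 / 1.84842 = -0.81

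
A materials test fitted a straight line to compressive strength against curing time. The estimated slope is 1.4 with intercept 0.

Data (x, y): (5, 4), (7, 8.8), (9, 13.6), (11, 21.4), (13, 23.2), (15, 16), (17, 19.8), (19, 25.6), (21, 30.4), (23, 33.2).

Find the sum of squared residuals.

SSE = 116

x=5: ŷ = 1.4·5 = 7; e = 4 − 7 = -3
x=7: ŷ = 1.4·7 = 9.8; e = 8.8 − 9.8 = -1
x=9: ŷ = 1.4·9 = 12.6; e = 13.6 − 12.6 = 1
x=11: ŷ = 1.4·11 = 15.4; e = 21.4 − 15.4 = 6
x=13: ŷ = 1.4·13 = 18.2; e = 23.2 − 18.2 = 5
x=15: ŷ = 1.4·15 = 21; e = 16 − 21 = -5
x=17: ŷ = 1.4·17 = 23.8; e = 19.8 − 23.8 = -4
x=19: ŷ = 1.4·19 = 26.6; e = 25.6 − 26.6 = -1
x=21: ŷ = 1.4·21 = 29.4; e = 30.4 − 29.4 = 1
x=23: ŷ = 1.4·23 = 32.2; e = 33.2 − 32.2 = 1
SSE = 9 + 1 + 1 + 36 + 25 + 25 + 16 + 1 + 1 + 1 = 116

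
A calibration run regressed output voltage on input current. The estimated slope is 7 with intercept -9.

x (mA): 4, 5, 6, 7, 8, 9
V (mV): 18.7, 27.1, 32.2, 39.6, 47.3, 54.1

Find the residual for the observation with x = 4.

ŷ = -9 + 7·4 = 19
r = 18.7 − 19 = -0.3

r = -0.3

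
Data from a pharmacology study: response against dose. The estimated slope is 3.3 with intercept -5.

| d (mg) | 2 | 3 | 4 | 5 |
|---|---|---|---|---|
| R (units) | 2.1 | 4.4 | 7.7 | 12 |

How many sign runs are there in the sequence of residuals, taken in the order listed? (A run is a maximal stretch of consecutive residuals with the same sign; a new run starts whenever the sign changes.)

d=2: ŷ = -5 + 3.3·2 = 1.6; e = 2.1 − 1.6 = 0.5
d=3: ŷ = -5 + 3.3·3 = 4.9; e = 4.4 − 4.9 = -0.5
d=4: ŷ = -5 + 3.3·4 = 8.2; e = 7.7 − 8.2 = -0.5
d=5: ŷ = -5 + 3.3·5 = 11.5; e = 12 − 11.5 = 0.5
Signs: + − − +
Runs: +×1, −×2, +×1 → 3

3 runs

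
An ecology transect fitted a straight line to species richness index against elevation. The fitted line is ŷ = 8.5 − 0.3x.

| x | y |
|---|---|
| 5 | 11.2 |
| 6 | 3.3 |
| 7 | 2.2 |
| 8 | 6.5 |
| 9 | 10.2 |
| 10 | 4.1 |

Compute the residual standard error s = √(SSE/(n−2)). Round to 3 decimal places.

s = 4.133

x=5: ŷ = 8.5 − 0.3·5 = 7; e = 11.2 − 7 = 4.2
x=6: ŷ = 8.5 − 0.3·6 = 6.7; e = 3.3 − 6.7 = -3.4
x=7: ŷ = 8.5 − 0.3·7 = 6.4; e = 2.2 − 6.4 = -4.2
x=8: ŷ = 8.5 − 0.3·8 = 6.1; e = 6.5 − 6.1 = 0.4
x=9: ŷ = 8.5 − 0.3·9 = 5.8; e = 10.2 − 5.8 = 4.4
x=10: ŷ = 8.5 − 0.3·10 = 5.5; e = 4.1 − 5.5 = -1.4
SSE = 17.64 + 11.56 + 17.64 + 0.16 + 19.36 + 1.96 = 68.32
s = √(68.32/4) = √17.08 ≈ 4.133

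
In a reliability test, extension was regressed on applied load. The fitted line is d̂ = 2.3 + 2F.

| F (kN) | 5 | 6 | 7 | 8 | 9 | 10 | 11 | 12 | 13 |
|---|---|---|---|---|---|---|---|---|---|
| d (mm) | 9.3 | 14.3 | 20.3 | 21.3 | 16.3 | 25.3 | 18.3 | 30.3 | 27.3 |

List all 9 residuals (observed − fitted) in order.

-3, 0, 4, 3, -4, 3, -6, 4, -1

F=5: d̂ = 2.3 + 2·5 = 12.3; r = 9.3 − 12.3 = -3
F=6: d̂ = 2.3 + 2·6 = 14.3; r = 14.3 − 14.3 = 0
F=7: d̂ = 2.3 + 2·7 = 16.3; r = 20.3 − 16.3 = 4
F=8: d̂ = 2.3 + 2·8 = 18.3; r = 21.3 − 18.3 = 3
F=9: d̂ = 2.3 + 2·9 = 20.3; r = 16.3 − 20.3 = -4
F=10: d̂ = 2.3 + 2·10 = 22.3; r = 25.3 − 22.3 = 3
F=11: d̂ = 2.3 + 2·11 = 24.3; r = 18.3 − 24.3 = -6
F=12: d̂ = 2.3 + 2·12 = 26.3; r = 30.3 − 26.3 = 4
F=13: d̂ = 2.3 + 2·13 = 28.3; r = 27.3 − 28.3 = -1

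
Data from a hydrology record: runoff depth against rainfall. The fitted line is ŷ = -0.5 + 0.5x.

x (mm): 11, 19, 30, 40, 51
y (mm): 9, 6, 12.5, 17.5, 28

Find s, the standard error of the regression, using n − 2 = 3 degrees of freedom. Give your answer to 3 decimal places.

s = 3.742

x=11: ŷ = -0.5 + 0.5·11 = 5; e = 9 − 5 = 4
x=19: ŷ = -0.5 + 0.5·19 = 9; e = 6 − 9 = -3
x=30: ŷ = -0.5 + 0.5·30 = 14.5; e = 12.5 − 14.5 = -2
x=40: ŷ = -0.5 + 0.5·40 = 19.5; e = 17.5 − 19.5 = -2
x=51: ŷ = -0.5 + 0.5·51 = 25; e = 28 − 25 = 3
SSE = 16 + 9 + 4 + 4 + 9 = 42
s = √(42/3) = √14 ≈ 3.742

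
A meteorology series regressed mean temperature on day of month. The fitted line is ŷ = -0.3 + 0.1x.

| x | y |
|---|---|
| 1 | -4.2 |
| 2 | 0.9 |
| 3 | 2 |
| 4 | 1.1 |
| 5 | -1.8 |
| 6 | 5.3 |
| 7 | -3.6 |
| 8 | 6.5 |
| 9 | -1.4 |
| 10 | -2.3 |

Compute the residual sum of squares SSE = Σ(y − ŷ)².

x=1: ŷ = -0.3 + 0.1·1 = -0.2; r = -4.2 − (-0.2) = -4
x=2: ŷ = -0.3 + 0.1·2 = -0.1; r = 0.9 − (-0.1) = 1
x=3: ŷ = -0.3 + 0.1·3 = 0; r = 2 − 0 = 2
x=4: ŷ = -0.3 + 0.1·4 = 0.1; r = 1.1 − 0.1 = 1
x=5: ŷ = -0.3 + 0.1·5 = 0.2; r = -1.8 − 0.2 = -2
x=6: ŷ = -0.3 + 0.1·6 = 0.3; r = 5.3 − 0.3 = 5
x=7: ŷ = -0.3 + 0.1·7 = 0.4; r = -3.6 − 0.4 = -4
x=8: ŷ = -0.3 + 0.1·8 = 0.5; r = 6.5 − 0.5 = 6
x=9: ŷ = -0.3 + 0.1·9 = 0.6; r = -1.4 − 0.6 = -2
x=10: ŷ = -0.3 + 0.1·10 = 0.7; r = -2.3 − 0.7 = -3
SSE = 16 + 1 + 4 + 1 + 4 + 25 + 16 + 36 + 4 + 9 = 116

SSE = 116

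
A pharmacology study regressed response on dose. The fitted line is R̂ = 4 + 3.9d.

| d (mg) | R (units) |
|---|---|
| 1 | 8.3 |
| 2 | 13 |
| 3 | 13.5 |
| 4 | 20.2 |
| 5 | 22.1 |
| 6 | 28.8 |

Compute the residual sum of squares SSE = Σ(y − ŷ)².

SSE = 10.72

d=1: R̂ = 4 + 3.9·1 = 7.9; e = 8.3 − 7.9 = 0.4
d=2: R̂ = 4 + 3.9·2 = 11.8; e = 13 − 11.8 = 1.2
d=3: R̂ = 4 + 3.9·3 = 15.7; e = 13.5 − 15.7 = -2.2
d=4: R̂ = 4 + 3.9·4 = 19.6; e = 20.2 − 19.6 = 0.6
d=5: R̂ = 4 + 3.9·5 = 23.5; e = 22.1 − 23.5 = -1.4
d=6: R̂ = 4 + 3.9·6 = 27.4; e = 28.8 − 27.4 = 1.4
SSE = 0.16 + 1.44 + 4.84 + 0.36 + 1.96 + 1.96 = 10.72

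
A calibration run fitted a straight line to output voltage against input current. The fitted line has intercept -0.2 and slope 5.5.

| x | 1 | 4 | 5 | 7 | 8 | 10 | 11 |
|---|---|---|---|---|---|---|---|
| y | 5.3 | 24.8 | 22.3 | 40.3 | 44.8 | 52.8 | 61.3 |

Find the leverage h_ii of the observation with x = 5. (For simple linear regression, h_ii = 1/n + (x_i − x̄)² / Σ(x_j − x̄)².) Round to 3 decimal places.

x̄ = (1 + 4 + 5 + 7 + 8 + 10 + 11)/7 = 6.57143
Σ(x − x̄)² = 31.0408 + 6.61224 + 2.46939 + 0.183673 + 2.04082 + 11.7551 + 19.6122 = 73.7143
h = 1/7 + (-1.57143)²/73.7143 = 0.142857 + 0.0334994 = 0.176

h = 0.176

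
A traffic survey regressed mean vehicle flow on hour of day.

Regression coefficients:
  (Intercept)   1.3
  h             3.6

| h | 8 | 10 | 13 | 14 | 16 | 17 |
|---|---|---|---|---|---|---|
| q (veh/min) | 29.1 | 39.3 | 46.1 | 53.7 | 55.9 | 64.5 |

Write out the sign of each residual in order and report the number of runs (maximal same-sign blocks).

6 runs

h=8: q̂ = 1.3 + 3.6·8 = 30.1; r = 29.1 − 30.1 = -1
h=10: q̂ = 1.3 + 3.6·10 = 37.3; r = 39.3 − 37.3 = 2
h=13: q̂ = 1.3 + 3.6·13 = 48.1; r = 46.1 − 48.1 = -2
h=14: q̂ = 1.3 + 3.6·14 = 51.7; r = 53.7 − 51.7 = 2
h=16: q̂ = 1.3 + 3.6·16 = 58.9; r = 55.9 − 58.9 = -3
h=17: q̂ = 1.3 + 3.6·17 = 62.5; r = 64.5 − 62.5 = 2
Signs: − + − + − +
Runs: −×1, +×1, −×1, +×1, −×1, +×1 → 6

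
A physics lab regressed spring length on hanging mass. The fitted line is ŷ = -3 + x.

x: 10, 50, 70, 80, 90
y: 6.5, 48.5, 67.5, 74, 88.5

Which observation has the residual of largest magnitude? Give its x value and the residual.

x=10: ŷ = -3 + 10 = 7; r = 6.5 − 7 = -0.5
x=50: ŷ = -3 + 50 = 47; r = 48.5 − 47 = 1.5
x=70: ŷ = -3 + 70 = 67; r = 67.5 − 67 = 0.5
x=80: ŷ = -3 + 80 = 77; r = 74 − 77 = -3
x=90: ŷ = -3 + 90 = 87; r = 88.5 − 87 = 1.5
Largest |r| is 3 at x = 80, residual -3.

x = 80, r = -3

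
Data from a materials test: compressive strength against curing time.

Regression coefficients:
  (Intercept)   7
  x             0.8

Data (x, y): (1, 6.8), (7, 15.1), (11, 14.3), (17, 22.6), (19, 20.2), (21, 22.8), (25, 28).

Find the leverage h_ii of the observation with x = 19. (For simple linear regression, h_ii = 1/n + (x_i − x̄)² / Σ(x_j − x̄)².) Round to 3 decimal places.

h = 0.191

x̄ = (1 + 7 + 11 + 17 + 19 + 21 + 25)/7 = 14.4286
Σ(x − x̄)² = 180.327 + 55.1837 + 11.7551 + 6.61224 + 20.898 + 43.1837 + 111.755 = 429.714
h = 1/7 + (4.57143)²/429.714 = 0.142857 + 0.0486322 = 0.191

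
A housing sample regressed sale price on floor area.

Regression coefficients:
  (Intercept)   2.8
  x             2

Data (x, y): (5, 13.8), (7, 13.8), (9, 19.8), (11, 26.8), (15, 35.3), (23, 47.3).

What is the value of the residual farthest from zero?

r = -3

x=5: ŷ = 2.8 + 2·5 = 12.8; r = 13.8 − 12.8 = 1
x=7: ŷ = 2.8 + 2·7 = 16.8; r = 13.8 − 16.8 = -3
x=9: ŷ = 2.8 + 2·9 = 20.8; r = 19.8 − 20.8 = -1
x=11: ŷ = 2.8 + 2·11 = 24.8; r = 26.8 − 24.8 = 2
x=15: ŷ = 2.8 + 2·15 = 32.8; r = 35.3 − 32.8 = 2.5
x=23: ŷ = 2.8 + 2·23 = 48.8; r = 47.3 − 48.8 = -1.5
Largest |r| is 3 at x = 7, residual -3.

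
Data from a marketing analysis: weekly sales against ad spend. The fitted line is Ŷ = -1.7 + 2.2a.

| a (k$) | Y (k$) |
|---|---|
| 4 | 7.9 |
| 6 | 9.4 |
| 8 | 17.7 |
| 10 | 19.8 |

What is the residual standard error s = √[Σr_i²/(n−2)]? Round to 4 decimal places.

s = 2.0664

a=4: Ŷ = -1.7 + 2.2·4 = 7.1; r = 7.9 − 7.1 = 0.8
a=6: Ŷ = -1.7 + 2.2·6 = 11.5; r = 9.4 − 11.5 = -2.1
a=8: Ŷ = -1.7 + 2.2·8 = 15.9; r = 17.7 − 15.9 = 1.8
a=10: Ŷ = -1.7 + 2.2·10 = 20.3; r = 19.8 − 20.3 = -0.5
SSE = 0.64 + 4.41 + 3.24 + 0.25 = 8.54
s = √(8.54/2) = √4.27 ≈ 2.0664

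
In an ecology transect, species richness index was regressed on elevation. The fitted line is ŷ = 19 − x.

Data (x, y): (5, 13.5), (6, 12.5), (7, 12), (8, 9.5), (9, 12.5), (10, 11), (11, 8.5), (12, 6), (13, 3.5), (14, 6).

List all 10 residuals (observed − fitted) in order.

x=5: ŷ = 19 − 5 = 14; r = 13.5 − 14 = -0.5
x=6: ŷ = 19 − 6 = 13; r = 12.5 − 13 = -0.5
x=7: ŷ = 19 − 7 = 12; r = 12 − 12 = 0
x=8: ŷ = 19 − 8 = 11; r = 9.5 − 11 = -1.5
x=9: ŷ = 19 − 9 = 10; r = 12.5 − 10 = 2.5
x=10: ŷ = 19 − 10 = 9; r = 11 − 9 = 2
x=11: ŷ = 19 − 11 = 8; r = 8.5 − 8 = 0.5
x=12: ŷ = 19 − 12 = 7; r = 6 − 7 = -1
x=13: ŷ = 19 − 13 = 6; r = 3.5 − 6 = -2.5
x=14: ŷ = 19 − 14 = 5; r = 6 − 5 = 1

-0.5, -0.5, 0, -1.5, 2.5, 2, 0.5, -1, -2.5, 1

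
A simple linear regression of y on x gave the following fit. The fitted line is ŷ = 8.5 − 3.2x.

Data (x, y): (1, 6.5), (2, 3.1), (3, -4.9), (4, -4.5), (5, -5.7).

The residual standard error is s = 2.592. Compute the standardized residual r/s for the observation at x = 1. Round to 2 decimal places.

ŷ = 8.5 − 3.2·1 = 5.3
r = 6.5 − 5.3 = 1.2
r/s = 1.2 / 2.592 = 0.46

0.46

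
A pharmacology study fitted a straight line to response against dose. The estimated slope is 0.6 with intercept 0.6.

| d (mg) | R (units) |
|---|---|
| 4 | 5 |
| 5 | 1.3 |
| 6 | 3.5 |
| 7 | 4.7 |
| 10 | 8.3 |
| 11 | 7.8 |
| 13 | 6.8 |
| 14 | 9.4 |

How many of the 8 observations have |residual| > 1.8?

2

d=4: ŷ = 0.6 + 0.6·4 = 3; e = 5 − 3 = 2
d=5: ŷ = 0.6 + 0.6·5 = 3.6; e = 1.3 − 3.6 = -2.3
d=6: ŷ = 0.6 + 0.6·6 = 4.2; e = 3.5 − 4.2 = -0.7
d=7: ŷ = 0.6 + 0.6·7 = 4.8; e = 4.7 − 4.8 = -0.1
d=10: ŷ = 0.6 + 0.6·10 = 6.6; e = 8.3 − 6.6 = 1.7
d=11: ŷ = 0.6 + 0.6·11 = 7.2; e = 7.8 − 7.2 = 0.6
d=13: ŷ = 0.6 + 0.6·13 = 8.4; e = 6.8 − 8.4 = -1.6
d=14: ŷ = 0.6 + 0.6·14 = 9; e = 9.4 − 9 = 0.4
|e| > 1.8: d=4 (|e|=2), d=5 (|e|=2.3) → 2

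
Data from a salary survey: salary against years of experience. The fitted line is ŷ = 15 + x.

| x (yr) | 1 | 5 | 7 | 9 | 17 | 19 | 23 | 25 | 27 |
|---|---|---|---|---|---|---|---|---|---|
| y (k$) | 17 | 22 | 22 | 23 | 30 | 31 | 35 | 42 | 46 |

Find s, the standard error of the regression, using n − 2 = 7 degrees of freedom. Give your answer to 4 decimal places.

x=1: ŷ = 15 + 1 = 16; e = 17 − 16 = 1
x=5: ŷ = 15 + 5 = 20; e = 22 − 20 = 2
x=7: ŷ = 15 + 7 = 22; e = 22 − 22 = 0
x=9: ŷ = 15 + 9 = 24; e = 23 − 24 = -1
x=17: ŷ = 15 + 17 = 32; e = 30 − 32 = -2
x=19: ŷ = 15 + 19 = 34; e = 31 − 34 = -3
x=23: ŷ = 15 + 23 = 38; e = 35 − 38 = -3
x=25: ŷ = 15 + 25 = 40; e = 42 − 40 = 2
x=27: ŷ = 15 + 27 = 42; e = 46 − 42 = 4
SSE = 1 + 4 + 0 + 1 + 4 + 9 + 9 + 4 + 16 = 48
s = √(48/7) = √6.85714 ≈ 2.6186

s = 2.6186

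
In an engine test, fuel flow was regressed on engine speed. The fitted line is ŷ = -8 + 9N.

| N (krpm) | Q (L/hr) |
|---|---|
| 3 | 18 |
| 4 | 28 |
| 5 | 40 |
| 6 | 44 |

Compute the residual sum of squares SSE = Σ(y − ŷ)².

SSE = 14

N=3: ŷ = -8 + 9·3 = 19; r = 18 − 19 = -1
N=4: ŷ = -8 + 9·4 = 28; r = 28 − 28 = 0
N=5: ŷ = -8 + 9·5 = 37; r = 40 − 37 = 3
N=6: ŷ = -8 + 9·6 = 46; r = 44 − 46 = -2
SSE = 1 + 0 + 9 + 4 = 14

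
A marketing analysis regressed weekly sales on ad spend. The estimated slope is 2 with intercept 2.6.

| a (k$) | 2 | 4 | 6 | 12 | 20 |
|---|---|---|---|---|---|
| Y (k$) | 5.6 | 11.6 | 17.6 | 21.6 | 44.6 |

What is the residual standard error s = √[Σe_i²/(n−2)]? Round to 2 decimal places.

s = 3.65

a=2: Ŷ = 2.6 + 2·2 = 6.6; e = 5.6 − 6.6 = -1
a=4: Ŷ = 2.6 + 2·4 = 10.6; e = 11.6 − 10.6 = 1
a=6: Ŷ = 2.6 + 2·6 = 14.6; e = 17.6 − 14.6 = 3
a=12: Ŷ = 2.6 + 2·12 = 26.6; e = 21.6 − 26.6 = -5
a=20: Ŷ = 2.6 + 2·20 = 42.6; e = 44.6 − 42.6 = 2
SSE = 1 + 1 + 9 + 25 + 4 = 40
s = √(40/3) = √13.3333 ≈ 3.65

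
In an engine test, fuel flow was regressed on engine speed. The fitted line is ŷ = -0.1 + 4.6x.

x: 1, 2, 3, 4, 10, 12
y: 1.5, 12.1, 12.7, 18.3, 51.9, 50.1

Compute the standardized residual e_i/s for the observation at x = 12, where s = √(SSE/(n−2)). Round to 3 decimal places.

x=1: ŷ = -0.1 + 4.6·1 = 4.5; e = 1.5 − 4.5 = -3
x=2: ŷ = -0.1 + 4.6·2 = 9.1; e = 12.1 − 9.1 = 3
x=3: ŷ = -0.1 + 4.6·3 = 13.7; e = 12.7 − 13.7 = -1
x=4: ŷ = -0.1 + 4.6·4 = 18.3; e = 18.3 − 18.3 = 0
x=10: ŷ = -0.1 + 4.6·10 = 45.9; e = 51.9 − 45.9 = 6
x=12: ŷ = -0.1 + 4.6·12 = 55.1; e = 50.1 − 55.1 = -5
SSE = 9 + 9 + 1 + 0 + 36 + 25 = 80
s = √(80/4) = 4.47214
e/s = -5 / 4.47214 = -1.118

-1.118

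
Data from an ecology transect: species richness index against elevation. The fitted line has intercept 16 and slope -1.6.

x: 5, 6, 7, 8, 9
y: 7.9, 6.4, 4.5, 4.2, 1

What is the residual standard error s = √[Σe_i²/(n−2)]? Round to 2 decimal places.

x=5: ŷ = 16 − 1.6·5 = 8; e = 7.9 − 8 = -0.1
x=6: ŷ = 16 − 1.6·6 = 6.4; e = 6.4 − 6.4 = 0
x=7: ŷ = 16 − 1.6·7 = 4.8; e = 4.5 − 4.8 = -0.3
x=8: ŷ = 16 − 1.6·8 = 3.2; e = 4.2 − 3.2 = 1
x=9: ŷ = 16 − 1.6·9 = 1.6; e = 1 − 1.6 = -0.6
SSE = 0.01 + 0 + 0.09 + 1 + 0.36 = 1.46
s = √(1.46/3) = √0.486667 ≈ 0.70

s = 0.70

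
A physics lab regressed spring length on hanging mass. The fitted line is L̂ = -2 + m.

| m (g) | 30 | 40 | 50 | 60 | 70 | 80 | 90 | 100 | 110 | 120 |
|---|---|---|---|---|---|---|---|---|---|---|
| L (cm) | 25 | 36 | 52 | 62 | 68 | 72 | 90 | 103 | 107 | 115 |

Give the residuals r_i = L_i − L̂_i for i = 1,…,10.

m=30: L̂ = -2 + 30 = 28; r = 25 − 28 = -3
m=40: L̂ = -2 + 40 = 38; r = 36 − 38 = -2
m=50: L̂ = -2 + 50 = 48; r = 52 − 48 = 4
m=60: L̂ = -2 + 60 = 58; r = 62 − 58 = 4
m=70: L̂ = -2 + 70 = 68; r = 68 − 68 = 0
m=80: L̂ = -2 + 80 = 78; r = 72 − 78 = -6
m=90: L̂ = -2 + 90 = 88; r = 90 − 88 = 2
m=100: L̂ = -2 + 100 = 98; r = 103 − 98 = 5
m=110: L̂ = -2 + 110 = 108; r = 107 − 108 = -1
m=120: L̂ = -2 + 120 = 118; r = 115 − 118 = -3

-3, -2, 4, 4, 0, -6, 2, 5, -1, -3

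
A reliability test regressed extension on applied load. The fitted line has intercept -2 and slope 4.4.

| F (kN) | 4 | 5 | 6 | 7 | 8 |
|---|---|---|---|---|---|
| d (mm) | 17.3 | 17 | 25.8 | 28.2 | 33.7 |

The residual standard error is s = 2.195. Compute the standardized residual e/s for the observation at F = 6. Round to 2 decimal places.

ŷ = -2 + 4.4·6 = 24.4
e = 25.8 − 24.4 = 1.4
e/s = 1.4 / 2.195 = 0.64

0.64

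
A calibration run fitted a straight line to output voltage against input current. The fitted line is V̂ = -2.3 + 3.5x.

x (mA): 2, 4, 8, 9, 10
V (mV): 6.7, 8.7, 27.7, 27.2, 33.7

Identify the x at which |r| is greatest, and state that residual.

x=2: V̂ = -2.3 + 3.5·2 = 4.7; r = 6.7 − 4.7 = 2
x=4: V̂ = -2.3 + 3.5·4 = 11.7; r = 8.7 − 11.7 = -3
x=8: V̂ = -2.3 + 3.5·8 = 25.7; r = 27.7 − 25.7 = 2
x=9: V̂ = -2.3 + 3.5·9 = 29.2; r = 27.2 − 29.2 = -2
x=10: V̂ = -2.3 + 3.5·10 = 32.7; r = 33.7 − 32.7 = 1
Largest |r| is 3 at x = 4, residual -3.

x = 4, r = -3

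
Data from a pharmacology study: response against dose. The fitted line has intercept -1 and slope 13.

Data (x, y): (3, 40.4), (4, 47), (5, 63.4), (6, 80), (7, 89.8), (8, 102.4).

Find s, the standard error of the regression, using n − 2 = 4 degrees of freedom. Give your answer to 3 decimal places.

x=3: ŷ = -1 + 13·3 = 38; r = 40.4 − 38 = 2.4
x=4: ŷ = -1 + 13·4 = 51; r = 47 − 51 = -4
x=5: ŷ = -1 + 13·5 = 64; r = 63.4 − 64 = -0.6
x=6: ŷ = -1 + 13·6 = 77; r = 80 − 77 = 3
x=7: ŷ = -1 + 13·7 = 90; r = 89.8 − 90 = -0.2
x=8: ŷ = -1 + 13·8 = 103; r = 102.4 − 103 = -0.6
SSE = 5.76 + 16 + 0.36 + 9 + 0.04 + 0.36 = 31.52
s = √(31.52/4) = √7.88 ≈ 2.807

s = 2.807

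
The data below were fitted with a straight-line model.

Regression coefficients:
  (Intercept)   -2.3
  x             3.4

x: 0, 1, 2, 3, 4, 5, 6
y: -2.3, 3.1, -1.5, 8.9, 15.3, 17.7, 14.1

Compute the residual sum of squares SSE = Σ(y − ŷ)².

SSE = 82

x=0: ŷ = -2.3 + 3.4·0 = -2.3; e = -2.3 − (-2.3) = 0
x=1: ŷ = -2.3 + 3.4·1 = 1.1; e = 3.1 − 1.1 = 2
x=2: ŷ = -2.3 + 3.4·2 = 4.5; e = -1.5 − 4.5 = -6
x=3: ŷ = -2.3 + 3.4·3 = 7.9; e = 8.9 − 7.9 = 1
x=4: ŷ = -2.3 + 3.4·4 = 11.3; e = 15.3 − 11.3 = 4
x=5: ŷ = -2.3 + 3.4·5 = 14.7; e = 17.7 − 14.7 = 3
x=6: ŷ = -2.3 + 3.4·6 = 18.1; e = 14.1 − 18.1 = -4
SSE = 0 + 4 + 36 + 1 + 16 + 9 + 16 = 82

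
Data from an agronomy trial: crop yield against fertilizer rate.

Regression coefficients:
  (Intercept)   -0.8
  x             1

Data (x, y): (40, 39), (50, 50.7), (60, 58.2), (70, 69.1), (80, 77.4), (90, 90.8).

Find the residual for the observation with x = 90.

ŷ = -0.8 + 90 = 89.2
e = 90.8 − 89.2 = 1.6

e = 1.6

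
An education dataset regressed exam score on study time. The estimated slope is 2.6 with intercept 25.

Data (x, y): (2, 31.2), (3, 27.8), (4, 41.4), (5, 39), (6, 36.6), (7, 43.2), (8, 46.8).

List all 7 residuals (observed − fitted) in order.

x=2: ŷ = 25 + 2.6·2 = 30.2; r = 31.2 − 30.2 = 1
x=3: ŷ = 25 + 2.6·3 = 32.8; r = 27.8 − 32.8 = -5
x=4: ŷ = 25 + 2.6·4 = 35.4; r = 41.4 − 35.4 = 6
x=5: ŷ = 25 + 2.6·5 = 38; r = 39 − 38 = 1
x=6: ŷ = 25 + 2.6·6 = 40.6; r = 36.6 − 40.6 = -4
x=7: ŷ = 25 + 2.6·7 = 43.2; r = 43.2 − 43.2 = 0
x=8: ŷ = 25 + 2.6·8 = 45.8; r = 46.8 − 45.8 = 1

1, -5, 6, 1, -4, 0, 1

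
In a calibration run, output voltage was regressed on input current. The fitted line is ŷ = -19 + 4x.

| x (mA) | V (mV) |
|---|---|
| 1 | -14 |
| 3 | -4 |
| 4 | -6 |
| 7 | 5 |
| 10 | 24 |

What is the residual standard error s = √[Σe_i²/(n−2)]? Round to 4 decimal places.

x=1: ŷ = -19 + 4·1 = -15; e = -14 − (-15) = 1
x=3: ŷ = -19 + 4·3 = -7; e = -4 − (-7) = 3
x=4: ŷ = -19 + 4·4 = -3; e = -6 − (-3) = -3
x=7: ŷ = -19 + 4·7 = 9; e = 5 − 9 = -4
x=10: ŷ = -19 + 4·10 = 21; e = 24 − 21 = 3
SSE = 1 + 9 + 9 + 16 + 9 = 44
s = √(44/3) = √14.6667 ≈ 3.8297

s = 3.8297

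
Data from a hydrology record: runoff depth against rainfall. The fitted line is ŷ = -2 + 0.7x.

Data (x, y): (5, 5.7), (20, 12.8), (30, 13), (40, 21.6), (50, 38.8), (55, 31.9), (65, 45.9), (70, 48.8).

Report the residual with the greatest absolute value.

r = -6

x=5: ŷ = -2 + 0.7·5 = 1.5; r = 5.7 − 1.5 = 4.2
x=20: ŷ = -2 + 0.7·20 = 12; r = 12.8 − 12 = 0.8
x=30: ŷ = -2 + 0.7·30 = 19; r = 13 − 19 = -6
x=40: ŷ = -2 + 0.7·40 = 26; r = 21.6 − 26 = -4.4
x=50: ŷ = -2 + 0.7·50 = 33; r = 38.8 − 33 = 5.8
x=55: ŷ = -2 + 0.7·55 = 36.5; r = 31.9 − 36.5 = -4.6
x=65: ŷ = -2 + 0.7·65 = 43.5; r = 45.9 − 43.5 = 2.4
x=70: ŷ = -2 + 0.7·70 = 47; r = 48.8 − 47 = 1.8
Largest |r| is 6 at x = 30, residual -6.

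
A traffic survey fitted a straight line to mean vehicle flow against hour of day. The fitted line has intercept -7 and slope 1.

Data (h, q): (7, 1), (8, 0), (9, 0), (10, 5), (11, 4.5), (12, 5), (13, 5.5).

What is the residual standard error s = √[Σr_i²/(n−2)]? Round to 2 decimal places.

h=7: q̂ = -7 + 7 = 0; r = 1 − 0 = 1
h=8: q̂ = -7 + 8 = 1; r = 0 − 1 = -1
h=9: q̂ = -7 + 9 = 2; r = 0 − 2 = -2
h=10: q̂ = -7 + 10 = 3; r = 5 − 3 = 2
h=11: q̂ = -7 + 11 = 4; r = 4.5 − 4 = 0.5
h=12: q̂ = -7 + 12 = 5; r = 5 − 5 = 0
h=13: q̂ = -7 + 13 = 6; r = 5.5 − 6 = -0.5
SSE = 1 + 1 + 4 + 4 + 0.25 + 0 + 0.25 = 10.5
s = √(10.5/5) = √2.1 ≈ 1.45

s = 1.45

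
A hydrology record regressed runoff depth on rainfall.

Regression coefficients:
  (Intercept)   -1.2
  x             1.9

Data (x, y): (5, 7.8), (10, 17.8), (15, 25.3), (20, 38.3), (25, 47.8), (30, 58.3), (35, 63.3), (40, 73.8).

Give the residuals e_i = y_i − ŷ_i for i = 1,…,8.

x=5: ŷ = -1.2 + 1.9·5 = 8.3; e = 7.8 − 8.3 = -0.5
x=10: ŷ = -1.2 + 1.9·10 = 17.8; e = 17.8 − 17.8 = 0
x=15: ŷ = -1.2 + 1.9·15 = 27.3; e = 25.3 − 27.3 = -2
x=20: ŷ = -1.2 + 1.9·20 = 36.8; e = 38.3 − 36.8 = 1.5
x=25: ŷ = -1.2 + 1.9·25 = 46.3; e = 47.8 − 46.3 = 1.5
x=30: ŷ = -1.2 + 1.9·30 = 55.8; e = 58.3 − 55.8 = 2.5
x=35: ŷ = -1.2 + 1.9·35 = 65.3; e = 63.3 − 65.3 = -2
x=40: ŷ = -1.2 + 1.9·40 = 74.8; e = 73.8 − 74.8 = -1

-0.5, 0, -2, 1.5, 1.5, 2.5, -2, -1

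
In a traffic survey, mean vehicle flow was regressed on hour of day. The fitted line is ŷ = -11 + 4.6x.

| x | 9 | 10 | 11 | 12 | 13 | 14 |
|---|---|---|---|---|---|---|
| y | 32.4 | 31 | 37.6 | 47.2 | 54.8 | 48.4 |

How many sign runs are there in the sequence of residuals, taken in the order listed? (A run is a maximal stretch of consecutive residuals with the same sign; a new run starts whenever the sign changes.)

4 runs

x=9: ŷ = -11 + 4.6·9 = 30.4; e = 32.4 − 30.4 = 2
x=10: ŷ = -11 + 4.6·10 = 35; e = 31 − 35 = -4
x=11: ŷ = -11 + 4.6·11 = 39.6; e = 37.6 − 39.6 = -2
x=12: ŷ = -11 + 4.6·12 = 44.2; e = 47.2 − 44.2 = 3
x=13: ŷ = -11 + 4.6·13 = 48.8; e = 54.8 − 48.8 = 6
x=14: ŷ = -11 + 4.6·14 = 53.4; e = 48.4 − 53.4 = -5
Signs: + − − + + −
Runs: +×1, −×2, +×2, −×1 → 4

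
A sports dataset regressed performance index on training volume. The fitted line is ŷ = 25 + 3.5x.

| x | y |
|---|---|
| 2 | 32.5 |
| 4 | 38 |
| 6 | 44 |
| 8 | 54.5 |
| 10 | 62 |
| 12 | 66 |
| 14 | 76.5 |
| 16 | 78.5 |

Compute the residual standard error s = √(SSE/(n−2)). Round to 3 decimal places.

s = 2.041

x=2: ŷ = 25 + 3.5·2 = 32; e = 32.5 − 32 = 0.5
x=4: ŷ = 25 + 3.5·4 = 39; e = 38 − 39 = -1
x=6: ŷ = 25 + 3.5·6 = 46; e = 44 − 46 = -2
x=8: ŷ = 25 + 3.5·8 = 53; e = 54.5 − 53 = 1.5
x=10: ŷ = 25 + 3.5·10 = 60; e = 62 − 60 = 2
x=12: ŷ = 25 + 3.5·12 = 67; e = 66 − 67 = -1
x=14: ŷ = 25 + 3.5·14 = 74; e = 76.5 − 74 = 2.5
x=16: ŷ = 25 + 3.5·16 = 81; e = 78.5 − 81 = -2.5
SSE = 0.25 + 1 + 4 + 2.25 + 4 + 1 + 6.25 + 6.25 = 25
s = √(25/6) = √4.16667 ≈ 2.041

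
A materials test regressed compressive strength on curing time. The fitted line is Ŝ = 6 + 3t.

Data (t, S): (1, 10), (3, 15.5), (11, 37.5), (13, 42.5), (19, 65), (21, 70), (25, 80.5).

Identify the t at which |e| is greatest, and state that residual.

t=1: Ŝ = 6 + 3·1 = 9; e = 10 − 9 = 1
t=3: Ŝ = 6 + 3·3 = 15; e = 15.5 − 15 = 0.5
t=11: Ŝ = 6 + 3·11 = 39; e = 37.5 − 39 = -1.5
t=13: Ŝ = 6 + 3·13 = 45; e = 42.5 − 45 = -2.5
t=19: Ŝ = 6 + 3·19 = 63; e = 65 − 63 = 2
t=21: Ŝ = 6 + 3·21 = 69; e = 70 − 69 = 1
t=25: Ŝ = 6 + 3·25 = 81; e = 80.5 − 81 = -0.5
Largest |e| is 2.5 at t = 13, residual -2.5.

t = 13, e = -2.5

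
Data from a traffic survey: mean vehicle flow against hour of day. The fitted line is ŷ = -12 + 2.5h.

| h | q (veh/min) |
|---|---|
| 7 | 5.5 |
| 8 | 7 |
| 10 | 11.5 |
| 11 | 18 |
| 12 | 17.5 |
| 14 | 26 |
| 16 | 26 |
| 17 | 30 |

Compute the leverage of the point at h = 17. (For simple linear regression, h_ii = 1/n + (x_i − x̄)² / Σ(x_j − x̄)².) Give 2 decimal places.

h = 0.41

h̄ = (7 + 8 + 10 + 11 + 12 + 14 + 16 + 17)/8 = 11.875
Σ(h − h̄)² = 23.7656 + 15.0156 + 3.51562 + 0.765625 + 0.015625 + 4.51562 + 17.0156 + 26.2656 = 90.875
h = 1/8 + (5.125)²/90.875 = 0.125 + 0.28903 = 0.41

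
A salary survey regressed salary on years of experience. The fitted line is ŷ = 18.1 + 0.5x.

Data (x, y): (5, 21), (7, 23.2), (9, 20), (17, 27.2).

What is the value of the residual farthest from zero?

r = -2.6

x=5: ŷ = 18.1 + 0.5·5 = 20.6; r = 21 − 20.6 = 0.4
x=7: ŷ = 18.1 + 0.5·7 = 21.6; r = 23.2 − 21.6 = 1.6
x=9: ŷ = 18.1 + 0.5·9 = 22.6; r = 20 − 22.6 = -2.6
x=17: ŷ = 18.1 + 0.5·17 = 26.6; r = 27.2 − 26.6 = 0.6
Largest |r| is 2.6 at x = 9, residual -2.6.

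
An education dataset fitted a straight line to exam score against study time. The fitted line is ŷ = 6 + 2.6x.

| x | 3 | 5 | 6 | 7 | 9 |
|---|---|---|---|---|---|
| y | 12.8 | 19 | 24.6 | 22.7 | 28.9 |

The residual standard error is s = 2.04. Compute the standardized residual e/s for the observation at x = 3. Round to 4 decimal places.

-0.4902

ŷ = 6 + 2.6·3 = 13.8
e = 12.8 − 13.8 = -1
e/s = -1 / 2.04 = -0.4902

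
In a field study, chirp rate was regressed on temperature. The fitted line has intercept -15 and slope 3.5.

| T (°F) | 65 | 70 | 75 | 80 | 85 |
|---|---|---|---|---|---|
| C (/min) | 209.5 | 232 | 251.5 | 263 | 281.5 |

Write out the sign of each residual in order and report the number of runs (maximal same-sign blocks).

3 runs

T=65: ŷ = -15 + 3.5·65 = 212.5; r = 209.5 − 212.5 = -3
T=70: ŷ = -15 + 3.5·70 = 230; r = 232 − 230 = 2
T=75: ŷ = -15 + 3.5·75 = 247.5; r = 251.5 − 247.5 = 4
T=80: ŷ = -15 + 3.5·80 = 265; r = 263 − 265 = -2
T=85: ŷ = -15 + 3.5·85 = 282.5; r = 281.5 − 282.5 = -1
Signs: − + + − −
Runs: −×1, +×2, −×2 → 3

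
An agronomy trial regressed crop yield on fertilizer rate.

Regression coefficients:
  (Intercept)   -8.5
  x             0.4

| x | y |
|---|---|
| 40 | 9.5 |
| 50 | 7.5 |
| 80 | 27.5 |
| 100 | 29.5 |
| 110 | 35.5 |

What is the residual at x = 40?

r = 2

ŷ = -8.5 + 0.4·40 = 7.5
r = 9.5 − 7.5 = 2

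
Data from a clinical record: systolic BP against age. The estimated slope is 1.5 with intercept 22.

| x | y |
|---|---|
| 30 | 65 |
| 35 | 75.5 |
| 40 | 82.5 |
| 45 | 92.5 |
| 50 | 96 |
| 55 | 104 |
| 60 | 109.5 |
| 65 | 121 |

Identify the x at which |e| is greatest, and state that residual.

x = 45, e = 3

x=30: ŷ = 22 + 1.5·30 = 67; e = 65 − 67 = -2
x=35: ŷ = 22 + 1.5·35 = 74.5; e = 75.5 − 74.5 = 1
x=40: ŷ = 22 + 1.5·40 = 82; e = 82.5 − 82 = 0.5
x=45: ŷ = 22 + 1.5·45 = 89.5; e = 92.5 − 89.5 = 3
x=50: ŷ = 22 + 1.5·50 = 97; e = 96 − 97 = -1
x=55: ŷ = 22 + 1.5·55 = 104.5; e = 104 − 104.5 = -0.5
x=60: ŷ = 22 + 1.5·60 = 112; e = 109.5 − 112 = -2.5
x=65: ŷ = 22 + 1.5·65 = 119.5; e = 121 − 119.5 = 1.5
Largest |e| is 3 at x = 45, residual 3.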